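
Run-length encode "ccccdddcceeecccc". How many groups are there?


Input: ccccdddcceeecccc
Scanning for consecutive runs:
  Group 1: 'c' x 4 (positions 0-3)
  Group 2: 'd' x 3 (positions 4-6)
  Group 3: 'c' x 2 (positions 7-8)
  Group 4: 'e' x 3 (positions 9-11)
  Group 5: 'c' x 4 (positions 12-15)
Total groups: 5

5


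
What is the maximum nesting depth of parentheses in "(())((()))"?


Input: "(())((()))"
Tracking depth:
  Position 0 '(': depth becomes 1
  Position 1 '(': depth becomes 2
  Position 2 ')': depth becomes 1
  Position 3 ')': depth becomes 0
  Position 4 '(': depth becomes 1
  Position 5 '(': depth becomes 2
  Position 6 '(': depth becomes 3
  Position 7 ')': depth becomes 2
  Position 8 ')': depth becomes 1
  Position 9 ')': depth becomes 0
Maximum depth reached: 3

3


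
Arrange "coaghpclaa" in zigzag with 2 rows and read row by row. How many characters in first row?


Zigzag "coaghpclaa" into 2 rows:
Placing characters:
  'c' => row 0
  'o' => row 1
  'a' => row 0
  'g' => row 1
  'h' => row 0
  'p' => row 1
  'c' => row 0
  'l' => row 1
  'a' => row 0
  'a' => row 1
Rows:
  Row 0: "cahca"
  Row 1: "ogpla"
First row length: 5

5


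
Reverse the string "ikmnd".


Input: ikmnd
Reading characters right to left:
  Position 4: 'd'
  Position 3: 'n'
  Position 2: 'm'
  Position 1: 'k'
  Position 0: 'i'
Reversed: dnmki

dnmki


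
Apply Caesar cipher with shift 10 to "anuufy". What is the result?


Caesar cipher: shift "anuufy" by 10
  'a' (pos 0) + 10 = pos 10 = 'k'
  'n' (pos 13) + 10 = pos 23 = 'x'
  'u' (pos 20) + 10 = pos 4 = 'e'
  'u' (pos 20) + 10 = pos 4 = 'e'
  'f' (pos 5) + 10 = pos 15 = 'p'
  'y' (pos 24) + 10 = pos 8 = 'i'
Result: kxeepi

kxeepi


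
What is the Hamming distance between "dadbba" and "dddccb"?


Comparing "dadbba" and "dddccb" position by position:
  Position 0: 'd' vs 'd' => same
  Position 1: 'a' vs 'd' => differ
  Position 2: 'd' vs 'd' => same
  Position 3: 'b' vs 'c' => differ
  Position 4: 'b' vs 'c' => differ
  Position 5: 'a' vs 'b' => differ
Total differences (Hamming distance): 4

4


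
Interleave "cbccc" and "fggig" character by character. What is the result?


Interleaving "cbccc" and "fggig":
  Position 0: 'c' from first, 'f' from second => "cf"
  Position 1: 'b' from first, 'g' from second => "bg"
  Position 2: 'c' from first, 'g' from second => "cg"
  Position 3: 'c' from first, 'i' from second => "ci"
  Position 4: 'c' from first, 'g' from second => "cg"
Result: cfbgcgcicg

cfbgcgcicg


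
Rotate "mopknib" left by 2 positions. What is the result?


Input: "mopknib", rotate left by 2
First 2 characters: "mo"
Remaining characters: "pknib"
Concatenate remaining + first: "pknib" + "mo" = "pknibmo"

pknibmo


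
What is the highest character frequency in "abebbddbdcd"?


Input: abebbddbdcd
Character counts:
  'a': 1
  'b': 4
  'c': 1
  'd': 4
  'e': 1
Maximum frequency: 4

4


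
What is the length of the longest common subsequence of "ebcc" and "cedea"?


LCS of "ebcc" and "cedea"
DP table:
           c    e    d    e    a
      0    0    0    0    0    0
  e   0    0    1    1    1    1
  b   0    0    1    1    1    1
  c   0    1    1    1    1    1
  c   0    1    1    1    1    1
LCS length = dp[4][5] = 1

1


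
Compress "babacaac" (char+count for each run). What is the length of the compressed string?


Input: babacaac
Runs:
  'b' x 1 => "b1"
  'a' x 1 => "a1"
  'b' x 1 => "b1"
  'a' x 1 => "a1"
  'c' x 1 => "c1"
  'a' x 2 => "a2"
  'c' x 1 => "c1"
Compressed: "b1a1b1a1c1a2c1"
Compressed length: 14

14


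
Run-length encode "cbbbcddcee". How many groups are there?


Input: cbbbcddcee
Scanning for consecutive runs:
  Group 1: 'c' x 1 (positions 0-0)
  Group 2: 'b' x 3 (positions 1-3)
  Group 3: 'c' x 1 (positions 4-4)
  Group 4: 'd' x 2 (positions 5-6)
  Group 5: 'c' x 1 (positions 7-7)
  Group 6: 'e' x 2 (positions 8-9)
Total groups: 6

6


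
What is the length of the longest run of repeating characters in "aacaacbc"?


Input: "aacaacbc"
Scanning for longest run:
  Position 1 ('a'): continues run of 'a', length=2
  Position 2 ('c'): new char, reset run to 1
  Position 3 ('a'): new char, reset run to 1
  Position 4 ('a'): continues run of 'a', length=2
  Position 5 ('c'): new char, reset run to 1
  Position 6 ('b'): new char, reset run to 1
  Position 7 ('c'): new char, reset run to 1
Longest run: 'a' with length 2

2


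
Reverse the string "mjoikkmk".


Input: mjoikkmk
Reading characters right to left:
  Position 7: 'k'
  Position 6: 'm'
  Position 5: 'k'
  Position 4: 'k'
  Position 3: 'i'
  Position 2: 'o'
  Position 1: 'j'
  Position 0: 'm'
Reversed: kmkkiojm

kmkkiojm


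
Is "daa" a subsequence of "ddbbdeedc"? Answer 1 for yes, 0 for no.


Check if "daa" is a subsequence of "ddbbdeedc"
Greedy scan:
  Position 0 ('d'): matches sub[0] = 'd'
  Position 1 ('d'): no match needed
  Position 2 ('b'): no match needed
  Position 3 ('b'): no match needed
  Position 4 ('d'): no match needed
  Position 5 ('e'): no match needed
  Position 6 ('e'): no match needed
  Position 7 ('d'): no match needed
  Position 8 ('c'): no match needed
Only matched 1/3 characters => not a subsequence

0


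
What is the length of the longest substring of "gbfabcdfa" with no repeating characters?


Input: "gbfabcdfa"
Sliding window (track last position of each char):
  Position 0 ('g'): window [0,0] length 1 -- new best
  Position 1 ('b'): window [0,1] length 2 -- new best
  Position 2 ('f'): window [0,2] length 3 -- new best
  Position 3 ('a'): window [0,3] length 4 -- new best
  Position 4 ('b'): repeat (last at 1), move window start to 2
  Position 4 ('b'): window [2,4] length 3
  Position 5 ('c'): window [2,5] length 4
  Position 6 ('d'): window [2,6] length 5 -- new best
  Position 7 ('f'): repeat (last at 2), move window start to 3
  Position 7 ('f'): window [3,7] length 5
  Position 8 ('a'): repeat (last at 3), move window start to 4
  Position 8 ('a'): window [4,8] length 5
Longest substring with no repeats: "fabcd" with length 5

5


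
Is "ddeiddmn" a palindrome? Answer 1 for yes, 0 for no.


Input: ddeiddmn
Reversed: nmddiedd
  Compare pos 0 ('d') with pos 7 ('n'): MISMATCH
  Compare pos 1 ('d') with pos 6 ('m'): MISMATCH
  Compare pos 2 ('e') with pos 5 ('d'): MISMATCH
  Compare pos 3 ('i') with pos 4 ('d'): MISMATCH
Result: not a palindrome

0


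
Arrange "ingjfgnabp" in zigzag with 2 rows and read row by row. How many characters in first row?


Zigzag "ingjfgnabp" into 2 rows:
Placing characters:
  'i' => row 0
  'n' => row 1
  'g' => row 0
  'j' => row 1
  'f' => row 0
  'g' => row 1
  'n' => row 0
  'a' => row 1
  'b' => row 0
  'p' => row 1
Rows:
  Row 0: "igfnb"
  Row 1: "njgap"
First row length: 5

5


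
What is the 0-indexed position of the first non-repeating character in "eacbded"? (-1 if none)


Input: eacbded
Character frequencies:
  'a': 1
  'b': 1
  'c': 1
  'd': 2
  'e': 2
Scanning left to right for freq == 1:
  Position 0 ('e'): freq=2, skip
  Position 1 ('a'): unique! => answer = 1

1


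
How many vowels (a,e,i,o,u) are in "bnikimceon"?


Input: bnikimceon
Checking each character:
  'b' at position 0: consonant
  'n' at position 1: consonant
  'i' at position 2: vowel (running total: 1)
  'k' at position 3: consonant
  'i' at position 4: vowel (running total: 2)
  'm' at position 5: consonant
  'c' at position 6: consonant
  'e' at position 7: vowel (running total: 3)
  'o' at position 8: vowel (running total: 4)
  'n' at position 9: consonant
Total vowels: 4

4


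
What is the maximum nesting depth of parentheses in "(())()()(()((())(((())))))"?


Input: "(())()()(()((())(((())))))"
Tracking depth:
  Position 0 '(': depth becomes 1
  Position 1 '(': depth becomes 2
  Position 2 ')': depth becomes 1
  Position 3 ')': depth becomes 0
  Position 4 '(': depth becomes 1
  Position 5 ')': depth becomes 0
  Position 6 '(': depth becomes 1
  Position 7 ')': depth becomes 0
  Position 8 '(': depth becomes 1
  Position 9 '(': depth becomes 2
  Position 10 ')': depth becomes 1
  Position 11 '(': depth becomes 2
  Position 12 '(': depth becomes 3
  Position 13 '(': depth becomes 4
  Position 14 ')': depth becomes 3
  Position 15 ')': depth becomes 2
  Position 16 '(': depth becomes 3
  Position 17 '(': depth becomes 4
  Position 18 '(': depth becomes 5
  Position 19 '(': depth becomes 6
  Position 20 ')': depth becomes 5
  Position 21 ')': depth becomes 4
  Position 22 ')': depth becomes 3
  Position 23 ')': depth becomes 2
  Position 24 ')': depth becomes 1
  Position 25 ')': depth becomes 0
Maximum depth reached: 6

6


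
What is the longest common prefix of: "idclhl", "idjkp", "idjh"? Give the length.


Words: idclhl, idjkp, idjh
  Position 0: all 'i' => match
  Position 1: all 'd' => match
  Position 2: ('c', 'j', 'j') => mismatch, stop
LCP = "id" (length 2)

2


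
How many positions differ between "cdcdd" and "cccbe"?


Comparing "cdcdd" and "cccbe" position by position:
  Position 0: 'c' vs 'c' => same
  Position 1: 'd' vs 'c' => DIFFER
  Position 2: 'c' vs 'c' => same
  Position 3: 'd' vs 'b' => DIFFER
  Position 4: 'd' vs 'e' => DIFFER
Positions that differ: 3

3


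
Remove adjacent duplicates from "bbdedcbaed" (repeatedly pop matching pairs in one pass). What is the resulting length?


Input: bbdedcbaed
Stack-based adjacent duplicate removal:
  Read 'b': push. Stack: b
  Read 'b': matches stack top 'b' => pop. Stack: (empty)
  Read 'd': push. Stack: d
  Read 'e': push. Stack: de
  Read 'd': push. Stack: ded
  Read 'c': push. Stack: dedc
  Read 'b': push. Stack: dedcb
  Read 'a': push. Stack: dedcba
  Read 'e': push. Stack: dedcbae
  Read 'd': push. Stack: dedcbaed
Final stack: "dedcbaed" (length 8)

8


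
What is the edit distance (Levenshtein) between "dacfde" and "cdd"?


Computing edit distance: "dacfde" -> "cdd"
DP table:
           c    d    d
      0    1    2    3
  d   1    1    1    2
  a   2    2    2    2
  c   3    2    3    3
  f   4    3    3    4
  d   5    4    3    3
  e   6    5    4    4
Edit distance = dp[6][3] = 4

4


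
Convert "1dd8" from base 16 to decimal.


Input: "1dd8" in base 16
Positional expansion:
  Digit '1' (value 1) x 16^3 = 4096
  Digit 'd' (value 13) x 16^2 = 3328
  Digit 'd' (value 13) x 16^1 = 208
  Digit '8' (value 8) x 16^0 = 8
Sum = 7640

7640


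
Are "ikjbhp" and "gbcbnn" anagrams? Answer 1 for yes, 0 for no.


Strings: "ikjbhp", "gbcbnn"
Sorted first:  bhijkp
Sorted second: bbcgnn
Differ at position 1: 'h' vs 'b' => not anagrams

0


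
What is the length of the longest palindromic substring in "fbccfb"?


Input: "fbccfb"
Checking substrings for palindromes:
  [2:4] "cc" (len 2) => palindrome
Longest palindromic substring: "cc" with length 2

2


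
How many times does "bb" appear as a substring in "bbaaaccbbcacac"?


Searching for "bb" in "bbaaaccbbcacac"
Scanning each position:
  Position 0: "bb" => MATCH
  Position 1: "ba" => no
  Position 2: "aa" => no
  Position 3: "aa" => no
  Position 4: "ac" => no
  Position 5: "cc" => no
  Position 6: "cb" => no
  Position 7: "bb" => MATCH
  Position 8: "bc" => no
  Position 9: "ca" => no
  Position 10: "ac" => no
  Position 11: "ca" => no
  Position 12: "ac" => no
Total occurrences: 2

2


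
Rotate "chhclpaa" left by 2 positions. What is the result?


Input: "chhclpaa", rotate left by 2
First 2 characters: "ch"
Remaining characters: "hclpaa"
Concatenate remaining + first: "hclpaa" + "ch" = "hclpaach"

hclpaach


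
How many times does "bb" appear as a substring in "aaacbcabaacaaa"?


Searching for "bb" in "aaacbcabaacaaa"
Scanning each position:
  Position 0: "aa" => no
  Position 1: "aa" => no
  Position 2: "ac" => no
  Position 3: "cb" => no
  Position 4: "bc" => no
  Position 5: "ca" => no
  Position 6: "ab" => no
  Position 7: "ba" => no
  Position 8: "aa" => no
  Position 9: "ac" => no
  Position 10: "ca" => no
  Position 11: "aa" => no
  Position 12: "aa" => no
Total occurrences: 0

0


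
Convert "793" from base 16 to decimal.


Input: "793" in base 16
Positional expansion:
  Digit '7' (value 7) x 16^2 = 1792
  Digit '9' (value 9) x 16^1 = 144
  Digit '3' (value 3) x 16^0 = 3
Sum = 1939

1939


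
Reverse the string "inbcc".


Input: inbcc
Reading characters right to left:
  Position 4: 'c'
  Position 3: 'c'
  Position 2: 'b'
  Position 1: 'n'
  Position 0: 'i'
Reversed: ccbni

ccbni


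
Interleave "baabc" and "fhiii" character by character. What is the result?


Interleaving "baabc" and "fhiii":
  Position 0: 'b' from first, 'f' from second => "bf"
  Position 1: 'a' from first, 'h' from second => "ah"
  Position 2: 'a' from first, 'i' from second => "ai"
  Position 3: 'b' from first, 'i' from second => "bi"
  Position 4: 'c' from first, 'i' from second => "ci"
Result: bfahaibici

bfahaibici


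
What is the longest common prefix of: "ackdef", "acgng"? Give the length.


Words: ackdef, acgng
  Position 0: all 'a' => match
  Position 1: all 'c' => match
  Position 2: ('k', 'g') => mismatch, stop
LCP = "ac" (length 2)

2


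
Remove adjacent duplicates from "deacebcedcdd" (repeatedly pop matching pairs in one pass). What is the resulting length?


Input: deacebcedcdd
Stack-based adjacent duplicate removal:
  Read 'd': push. Stack: d
  Read 'e': push. Stack: de
  Read 'a': push. Stack: dea
  Read 'c': push. Stack: deac
  Read 'e': push. Stack: deace
  Read 'b': push. Stack: deaceb
  Read 'c': push. Stack: deacebc
  Read 'e': push. Stack: deacebce
  Read 'd': push. Stack: deacebced
  Read 'c': push. Stack: deacebcedc
  Read 'd': push. Stack: deacebcedcd
  Read 'd': matches stack top 'd' => pop. Stack: deacebcedc
Final stack: "deacebcedc" (length 10)

10


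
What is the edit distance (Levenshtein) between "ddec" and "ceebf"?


Computing edit distance: "ddec" -> "ceebf"
DP table:
           c    e    e    b    f
      0    1    2    3    4    5
  d   1    1    2    3    4    5
  d   2    2    2    3    4    5
  e   3    3    2    2    3    4
  c   4    3    3    3    3    4
Edit distance = dp[4][5] = 4

4


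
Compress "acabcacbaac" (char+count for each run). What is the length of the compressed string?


Input: acabcacbaac
Runs:
  'a' x 1 => "a1"
  'c' x 1 => "c1"
  'a' x 1 => "a1"
  'b' x 1 => "b1"
  'c' x 1 => "c1"
  'a' x 1 => "a1"
  'c' x 1 => "c1"
  'b' x 1 => "b1"
  'a' x 2 => "a2"
  'c' x 1 => "c1"
Compressed: "a1c1a1b1c1a1c1b1a2c1"
Compressed length: 20

20


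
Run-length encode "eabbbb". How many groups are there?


Input: eabbbb
Scanning for consecutive runs:
  Group 1: 'e' x 1 (positions 0-0)
  Group 2: 'a' x 1 (positions 1-1)
  Group 3: 'b' x 4 (positions 2-5)
Total groups: 3

3


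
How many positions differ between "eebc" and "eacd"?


Comparing "eebc" and "eacd" position by position:
  Position 0: 'e' vs 'e' => same
  Position 1: 'e' vs 'a' => DIFFER
  Position 2: 'b' vs 'c' => DIFFER
  Position 3: 'c' vs 'd' => DIFFER
Positions that differ: 3

3


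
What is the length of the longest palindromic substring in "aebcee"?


Input: "aebcee"
Checking substrings for palindromes:
  [4:6] "ee" (len 2) => palindrome
Longest palindromic substring: "ee" with length 2

2


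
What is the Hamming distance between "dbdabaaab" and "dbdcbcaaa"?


Comparing "dbdabaaab" and "dbdcbcaaa" position by position:
  Position 0: 'd' vs 'd' => same
  Position 1: 'b' vs 'b' => same
  Position 2: 'd' vs 'd' => same
  Position 3: 'a' vs 'c' => differ
  Position 4: 'b' vs 'b' => same
  Position 5: 'a' vs 'c' => differ
  Position 6: 'a' vs 'a' => same
  Position 7: 'a' vs 'a' => same
  Position 8: 'b' vs 'a' => differ
Total differences (Hamming distance): 3

3


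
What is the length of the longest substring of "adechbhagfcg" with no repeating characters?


Input: "adechbhagfcg"
Sliding window (track last position of each char):
  Position 0 ('a'): window [0,0] length 1 -- new best
  Position 1 ('d'): window [0,1] length 2 -- new best
  Position 2 ('e'): window [0,2] length 3 -- new best
  Position 3 ('c'): window [0,3] length 4 -- new best
  Position 4 ('h'): window [0,4] length 5 -- new best
  Position 5 ('b'): window [0,5] length 6 -- new best
  Position 6 ('h'): repeat (last at 4), move window start to 5
  Position 6 ('h'): window [5,6] length 2
  Position 7 ('a'): window [5,7] length 3
  Position 8 ('g'): window [5,8] length 4
  Position 9 ('f'): window [5,9] length 5
  Position 10 ('c'): window [5,10] length 6
  Position 11 ('g'): repeat (last at 8), move window start to 9
  Position 11 ('g'): window [9,11] length 3
Longest substring with no repeats: "adechb" with length 6

6


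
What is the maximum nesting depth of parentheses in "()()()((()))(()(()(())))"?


Input: "()()()((()))(()(()(())))"
Tracking depth:
  Position 0 '(': depth becomes 1
  Position 1 ')': depth becomes 0
  Position 2 '(': depth becomes 1
  Position 3 ')': depth becomes 0
  Position 4 '(': depth becomes 1
  Position 5 ')': depth becomes 0
  Position 6 '(': depth becomes 1
  Position 7 '(': depth becomes 2
  Position 8 '(': depth becomes 3
  Position 9 ')': depth becomes 2
  Position 10 ')': depth becomes 1
  Position 11 ')': depth becomes 0
  Position 12 '(': depth becomes 1
  Position 13 '(': depth becomes 2
  Position 14 ')': depth becomes 1
  Position 15 '(': depth becomes 2
  Position 16 '(': depth becomes 3
  Position 17 ')': depth becomes 2
  Position 18 '(': depth becomes 3
  Position 19 '(': depth becomes 4
  Position 20 ')': depth becomes 3
  Position 21 ')': depth becomes 2
  Position 22 ')': depth becomes 1
  Position 23 ')': depth becomes 0
Maximum depth reached: 4

4


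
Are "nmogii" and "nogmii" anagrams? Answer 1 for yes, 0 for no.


Strings: "nmogii", "nogmii"
Sorted first:  giimno
Sorted second: giimno
Sorted forms match => anagrams

1


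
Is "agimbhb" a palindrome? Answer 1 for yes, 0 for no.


Input: agimbhb
Reversed: bhbmiga
  Compare pos 0 ('a') with pos 6 ('b'): MISMATCH
  Compare pos 1 ('g') with pos 5 ('h'): MISMATCH
  Compare pos 2 ('i') with pos 4 ('b'): MISMATCH
Result: not a palindrome

0


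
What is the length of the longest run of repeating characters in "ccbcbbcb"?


Input: "ccbcbbcb"
Scanning for longest run:
  Position 1 ('c'): continues run of 'c', length=2
  Position 2 ('b'): new char, reset run to 1
  Position 3 ('c'): new char, reset run to 1
  Position 4 ('b'): new char, reset run to 1
  Position 5 ('b'): continues run of 'b', length=2
  Position 6 ('c'): new char, reset run to 1
  Position 7 ('b'): new char, reset run to 1
Longest run: 'c' with length 2

2


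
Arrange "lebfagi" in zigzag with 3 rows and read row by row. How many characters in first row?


Zigzag "lebfagi" into 3 rows:
Placing characters:
  'l' => row 0
  'e' => row 1
  'b' => row 2
  'f' => row 1
  'a' => row 0
  'g' => row 1
  'i' => row 2
Rows:
  Row 0: "la"
  Row 1: "efg"
  Row 2: "bi"
First row length: 2

2


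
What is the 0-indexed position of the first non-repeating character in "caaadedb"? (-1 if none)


Input: caaadedb
Character frequencies:
  'a': 3
  'b': 1
  'c': 1
  'd': 2
  'e': 1
Scanning left to right for freq == 1:
  Position 0 ('c'): unique! => answer = 0

0


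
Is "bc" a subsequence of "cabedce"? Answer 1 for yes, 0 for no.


Check if "bc" is a subsequence of "cabedce"
Greedy scan:
  Position 0 ('c'): no match needed
  Position 1 ('a'): no match needed
  Position 2 ('b'): matches sub[0] = 'b'
  Position 3 ('e'): no match needed
  Position 4 ('d'): no match needed
  Position 5 ('c'): matches sub[1] = 'c'
  Position 6 ('e'): no match needed
All 2 characters matched => is a subsequence

1


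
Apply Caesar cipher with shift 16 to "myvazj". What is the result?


Caesar cipher: shift "myvazj" by 16
  'm' (pos 12) + 16 = pos 2 = 'c'
  'y' (pos 24) + 16 = pos 14 = 'o'
  'v' (pos 21) + 16 = pos 11 = 'l'
  'a' (pos 0) + 16 = pos 16 = 'q'
  'z' (pos 25) + 16 = pos 15 = 'p'
  'j' (pos 9) + 16 = pos 25 = 'z'
Result: colqpz

colqpz


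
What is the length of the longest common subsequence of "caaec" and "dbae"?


LCS of "caaec" and "dbae"
DP table:
           d    b    a    e
      0    0    0    0    0
  c   0    0    0    0    0
  a   0    0    0    1    1
  a   0    0    0    1    1
  e   0    0    0    1    2
  c   0    0    0    1    2
LCS length = dp[5][4] = 2

2


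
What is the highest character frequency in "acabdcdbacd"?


Input: acabdcdbacd
Character counts:
  'a': 3
  'b': 2
  'c': 3
  'd': 3
Maximum frequency: 3

3


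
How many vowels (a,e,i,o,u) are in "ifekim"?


Input: ifekim
Checking each character:
  'i' at position 0: vowel (running total: 1)
  'f' at position 1: consonant
  'e' at position 2: vowel (running total: 2)
  'k' at position 3: consonant
  'i' at position 4: vowel (running total: 3)
  'm' at position 5: consonant
Total vowels: 3

3


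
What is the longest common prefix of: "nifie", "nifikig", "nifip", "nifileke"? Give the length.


Words: nifie, nifikig, nifip, nifileke
  Position 0: all 'n' => match
  Position 1: all 'i' => match
  Position 2: all 'f' => match
  Position 3: all 'i' => match
  Position 4: ('e', 'k', 'p', 'l') => mismatch, stop
LCP = "nifi" (length 4)

4


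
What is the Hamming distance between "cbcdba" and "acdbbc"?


Comparing "cbcdba" and "acdbbc" position by position:
  Position 0: 'c' vs 'a' => differ
  Position 1: 'b' vs 'c' => differ
  Position 2: 'c' vs 'd' => differ
  Position 3: 'd' vs 'b' => differ
  Position 4: 'b' vs 'b' => same
  Position 5: 'a' vs 'c' => differ
Total differences (Hamming distance): 5

5


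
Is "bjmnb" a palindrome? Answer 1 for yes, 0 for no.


Input: bjmnb
Reversed: bnmjb
  Compare pos 0 ('b') with pos 4 ('b'): match
  Compare pos 1 ('j') with pos 3 ('n'): MISMATCH
Result: not a palindrome

0


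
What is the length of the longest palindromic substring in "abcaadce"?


Input: "abcaadce"
Checking substrings for palindromes:
  [3:5] "aa" (len 2) => palindrome
Longest palindromic substring: "aa" with length 2

2


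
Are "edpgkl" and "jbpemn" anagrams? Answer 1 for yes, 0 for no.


Strings: "edpgkl", "jbpemn"
Sorted first:  degklp
Sorted second: bejmnp
Differ at position 0: 'd' vs 'b' => not anagrams

0


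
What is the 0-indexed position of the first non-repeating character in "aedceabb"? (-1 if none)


Input: aedceabb
Character frequencies:
  'a': 2
  'b': 2
  'c': 1
  'd': 1
  'e': 2
Scanning left to right for freq == 1:
  Position 0 ('a'): freq=2, skip
  Position 1 ('e'): freq=2, skip
  Position 2 ('d'): unique! => answer = 2

2


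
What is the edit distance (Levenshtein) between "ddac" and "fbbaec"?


Computing edit distance: "ddac" -> "fbbaec"
DP table:
           f    b    b    a    e    c
      0    1    2    3    4    5    6
  d   1    1    2    3    4    5    6
  d   2    2    2    3    4    5    6
  a   3    3    3    3    3    4    5
  c   4    4    4    4    4    4    4
Edit distance = dp[4][6] = 4

4


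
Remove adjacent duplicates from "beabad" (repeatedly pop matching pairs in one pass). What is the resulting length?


Input: beabad
Stack-based adjacent duplicate removal:
  Read 'b': push. Stack: b
  Read 'e': push. Stack: be
  Read 'a': push. Stack: bea
  Read 'b': push. Stack: beab
  Read 'a': push. Stack: beaba
  Read 'd': push. Stack: beabad
Final stack: "beabad" (length 6)

6


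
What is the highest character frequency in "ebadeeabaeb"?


Input: ebadeeabaeb
Character counts:
  'a': 3
  'b': 3
  'd': 1
  'e': 4
Maximum frequency: 4

4


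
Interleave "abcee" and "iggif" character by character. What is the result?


Interleaving "abcee" and "iggif":
  Position 0: 'a' from first, 'i' from second => "ai"
  Position 1: 'b' from first, 'g' from second => "bg"
  Position 2: 'c' from first, 'g' from second => "cg"
  Position 3: 'e' from first, 'i' from second => "ei"
  Position 4: 'e' from first, 'f' from second => "ef"
Result: aibgcgeief

aibgcgeief


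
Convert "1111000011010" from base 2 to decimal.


Input: "1111000011010" in base 2
Positional expansion:
  Digit '1' (value 1) x 2^12 = 4096
  Digit '1' (value 1) x 2^11 = 2048
  Digit '1' (value 1) x 2^10 = 1024
  Digit '1' (value 1) x 2^9 = 512
  Digit '0' (value 0) x 2^8 = 0
  Digit '0' (value 0) x 2^7 = 0
  Digit '0' (value 0) x 2^6 = 0
  Digit '0' (value 0) x 2^5 = 0
  Digit '1' (value 1) x 2^4 = 16
  Digit '1' (value 1) x 2^3 = 8
  Digit '0' (value 0) x 2^2 = 0
  Digit '1' (value 1) x 2^1 = 2
  Digit '0' (value 0) x 2^0 = 0
Sum = 7706

7706


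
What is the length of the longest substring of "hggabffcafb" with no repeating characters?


Input: "hggabffcafb"
Sliding window (track last position of each char):
  Position 0 ('h'): window [0,0] length 1 -- new best
  Position 1 ('g'): window [0,1] length 2 -- new best
  Position 2 ('g'): repeat (last at 1), move window start to 2
  Position 2 ('g'): window [2,2] length 1
  Position 3 ('a'): window [2,3] length 2
  Position 4 ('b'): window [2,4] length 3 -- new best
  Position 5 ('f'): window [2,5] length 4 -- new best
  Position 6 ('f'): repeat (last at 5), move window start to 6
  Position 6 ('f'): window [6,6] length 1
  Position 7 ('c'): window [6,7] length 2
  Position 8 ('a'): window [6,8] length 3
  Position 9 ('f'): repeat (last at 6), move window start to 7
  Position 9 ('f'): window [7,9] length 3
  Position 10 ('b'): window [7,10] length 4
Longest substring with no repeats: "gabf" with length 4

4


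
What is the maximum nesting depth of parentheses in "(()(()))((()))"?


Input: "(()(()))((()))"
Tracking depth:
  Position 0 '(': depth becomes 1
  Position 1 '(': depth becomes 2
  Position 2 ')': depth becomes 1
  Position 3 '(': depth becomes 2
  Position 4 '(': depth becomes 3
  Position 5 ')': depth becomes 2
  Position 6 ')': depth becomes 1
  Position 7 ')': depth becomes 0
  Position 8 '(': depth becomes 1
  Position 9 '(': depth becomes 2
  Position 10 '(': depth becomes 3
  Position 11 ')': depth becomes 2
  Position 12 ')': depth becomes 1
  Position 13 ')': depth becomes 0
Maximum depth reached: 3

3


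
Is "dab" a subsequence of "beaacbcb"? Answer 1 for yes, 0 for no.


Check if "dab" is a subsequence of "beaacbcb"
Greedy scan:
  Position 0 ('b'): no match needed
  Position 1 ('e'): no match needed
  Position 2 ('a'): no match needed
  Position 3 ('a'): no match needed
  Position 4 ('c'): no match needed
  Position 5 ('b'): no match needed
  Position 6 ('c'): no match needed
  Position 7 ('b'): no match needed
Only matched 0/3 characters => not a subsequence

0


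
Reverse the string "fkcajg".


Input: fkcajg
Reading characters right to left:
  Position 5: 'g'
  Position 4: 'j'
  Position 3: 'a'
  Position 2: 'c'
  Position 1: 'k'
  Position 0: 'f'
Reversed: gjackf

gjackf


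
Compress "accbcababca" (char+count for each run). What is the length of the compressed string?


Input: accbcababca
Runs:
  'a' x 1 => "a1"
  'c' x 2 => "c2"
  'b' x 1 => "b1"
  'c' x 1 => "c1"
  'a' x 1 => "a1"
  'b' x 1 => "b1"
  'a' x 1 => "a1"
  'b' x 1 => "b1"
  'c' x 1 => "c1"
  'a' x 1 => "a1"
Compressed: "a1c2b1c1a1b1a1b1c1a1"
Compressed length: 20

20


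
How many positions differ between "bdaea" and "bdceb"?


Comparing "bdaea" and "bdceb" position by position:
  Position 0: 'b' vs 'b' => same
  Position 1: 'd' vs 'd' => same
  Position 2: 'a' vs 'c' => DIFFER
  Position 3: 'e' vs 'e' => same
  Position 4: 'a' vs 'b' => DIFFER
Positions that differ: 2

2


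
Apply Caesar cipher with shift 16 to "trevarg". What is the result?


Caesar cipher: shift "trevarg" by 16
  't' (pos 19) + 16 = pos 9 = 'j'
  'r' (pos 17) + 16 = pos 7 = 'h'
  'e' (pos 4) + 16 = pos 20 = 'u'
  'v' (pos 21) + 16 = pos 11 = 'l'
  'a' (pos 0) + 16 = pos 16 = 'q'
  'r' (pos 17) + 16 = pos 7 = 'h'
  'g' (pos 6) + 16 = pos 22 = 'w'
Result: jhulqhw

jhulqhw


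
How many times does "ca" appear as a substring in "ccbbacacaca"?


Searching for "ca" in "ccbbacacaca"
Scanning each position:
  Position 0: "cc" => no
  Position 1: "cb" => no
  Position 2: "bb" => no
  Position 3: "ba" => no
  Position 4: "ac" => no
  Position 5: "ca" => MATCH
  Position 6: "ac" => no
  Position 7: "ca" => MATCH
  Position 8: "ac" => no
  Position 9: "ca" => MATCH
Total occurrences: 3

3


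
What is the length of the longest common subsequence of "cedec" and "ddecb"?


LCS of "cedec" and "ddecb"
DP table:
           d    d    e    c    b
      0    0    0    0    0    0
  c   0    0    0    0    1    1
  e   0    0    0    1    1    1
  d   0    1    1    1    1    1
  e   0    1    1    2    2    2
  c   0    1    1    2    3    3
LCS length = dp[5][5] = 3

3


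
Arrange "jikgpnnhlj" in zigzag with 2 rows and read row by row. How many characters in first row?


Zigzag "jikgpnnhlj" into 2 rows:
Placing characters:
  'j' => row 0
  'i' => row 1
  'k' => row 0
  'g' => row 1
  'p' => row 0
  'n' => row 1
  'n' => row 0
  'h' => row 1
  'l' => row 0
  'j' => row 1
Rows:
  Row 0: "jkpnl"
  Row 1: "ignhj"
First row length: 5

5


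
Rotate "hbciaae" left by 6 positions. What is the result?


Input: "hbciaae", rotate left by 6
First 6 characters: "hbciaa"
Remaining characters: "e"
Concatenate remaining + first: "e" + "hbciaa" = "ehbciaa"

ehbciaa


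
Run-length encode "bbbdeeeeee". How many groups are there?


Input: bbbdeeeeee
Scanning for consecutive runs:
  Group 1: 'b' x 3 (positions 0-2)
  Group 2: 'd' x 1 (positions 3-3)
  Group 3: 'e' x 6 (positions 4-9)
Total groups: 3

3


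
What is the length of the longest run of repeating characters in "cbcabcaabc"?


Input: "cbcabcaabc"
Scanning for longest run:
  Position 1 ('b'): new char, reset run to 1
  Position 2 ('c'): new char, reset run to 1
  Position 3 ('a'): new char, reset run to 1
  Position 4 ('b'): new char, reset run to 1
  Position 5 ('c'): new char, reset run to 1
  Position 6 ('a'): new char, reset run to 1
  Position 7 ('a'): continues run of 'a', length=2
  Position 8 ('b'): new char, reset run to 1
  Position 9 ('c'): new char, reset run to 1
Longest run: 'a' with length 2

2


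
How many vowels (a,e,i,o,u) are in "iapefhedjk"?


Input: iapefhedjk
Checking each character:
  'i' at position 0: vowel (running total: 1)
  'a' at position 1: vowel (running total: 2)
  'p' at position 2: consonant
  'e' at position 3: vowel (running total: 3)
  'f' at position 4: consonant
  'h' at position 5: consonant
  'e' at position 6: vowel (running total: 4)
  'd' at position 7: consonant
  'j' at position 8: consonant
  'k' at position 9: consonant
Total vowels: 4

4


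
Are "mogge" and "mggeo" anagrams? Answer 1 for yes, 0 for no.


Strings: "mogge", "mggeo"
Sorted first:  eggmo
Sorted second: eggmo
Sorted forms match => anagrams

1


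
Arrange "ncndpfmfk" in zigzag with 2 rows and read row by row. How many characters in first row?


Zigzag "ncndpfmfk" into 2 rows:
Placing characters:
  'n' => row 0
  'c' => row 1
  'n' => row 0
  'd' => row 1
  'p' => row 0
  'f' => row 1
  'm' => row 0
  'f' => row 1
  'k' => row 0
Rows:
  Row 0: "nnpmk"
  Row 1: "cdff"
First row length: 5

5


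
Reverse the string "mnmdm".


Input: mnmdm
Reading characters right to left:
  Position 4: 'm'
  Position 3: 'd'
  Position 2: 'm'
  Position 1: 'n'
  Position 0: 'm'
Reversed: mdmnm

mdmnm


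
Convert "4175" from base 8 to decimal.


Input: "4175" in base 8
Positional expansion:
  Digit '4' (value 4) x 8^3 = 2048
  Digit '1' (value 1) x 8^2 = 64
  Digit '7' (value 7) x 8^1 = 56
  Digit '5' (value 5) x 8^0 = 5
Sum = 2173

2173


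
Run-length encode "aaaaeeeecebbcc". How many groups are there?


Input: aaaaeeeecebbcc
Scanning for consecutive runs:
  Group 1: 'a' x 4 (positions 0-3)
  Group 2: 'e' x 4 (positions 4-7)
  Group 3: 'c' x 1 (positions 8-8)
  Group 4: 'e' x 1 (positions 9-9)
  Group 5: 'b' x 2 (positions 10-11)
  Group 6: 'c' x 2 (positions 12-13)
Total groups: 6

6


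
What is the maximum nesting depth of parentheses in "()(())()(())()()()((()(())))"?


Input: "()(())()(())()()()((()(())))"
Tracking depth:
  Position 0 '(': depth becomes 1
  Position 1 ')': depth becomes 0
  Position 2 '(': depth becomes 1
  Position 3 '(': depth becomes 2
  Position 4 ')': depth becomes 1
  Position 5 ')': depth becomes 0
  Position 6 '(': depth becomes 1
  Position 7 ')': depth becomes 0
  Position 8 '(': depth becomes 1
  Position 9 '(': depth becomes 2
  Position 10 ')': depth becomes 1
  Position 11 ')': depth becomes 0
  Position 12 '(': depth becomes 1
  Position 13 ')': depth becomes 0
  Position 14 '(': depth becomes 1
  Position 15 ')': depth becomes 0
  Position 16 '(': depth becomes 1
  Position 17 ')': depth becomes 0
  Position 18 '(': depth becomes 1
  Position 19 '(': depth becomes 2
  Position 20 '(': depth becomes 3
  Position 21 ')': depth becomes 2
  Position 22 '(': depth becomes 3
  Position 23 '(': depth becomes 4
  Position 24 ')': depth becomes 3
  Position 25 ')': depth becomes 2
  Position 26 ')': depth becomes 1
  Position 27 ')': depth becomes 0
Maximum depth reached: 4

4


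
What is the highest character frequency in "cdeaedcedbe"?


Input: cdeaedcedbe
Character counts:
  'a': 1
  'b': 1
  'c': 2
  'd': 3
  'e': 4
Maximum frequency: 4

4


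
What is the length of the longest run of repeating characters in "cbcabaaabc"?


Input: "cbcabaaabc"
Scanning for longest run:
  Position 1 ('b'): new char, reset run to 1
  Position 2 ('c'): new char, reset run to 1
  Position 3 ('a'): new char, reset run to 1
  Position 4 ('b'): new char, reset run to 1
  Position 5 ('a'): new char, reset run to 1
  Position 6 ('a'): continues run of 'a', length=2
  Position 7 ('a'): continues run of 'a', length=3
  Position 8 ('b'): new char, reset run to 1
  Position 9 ('c'): new char, reset run to 1
Longest run: 'a' with length 3

3


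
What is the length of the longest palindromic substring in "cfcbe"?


Input: "cfcbe"
Checking substrings for palindromes:
  [0:3] "cfc" (len 3) => palindrome
Longest palindromic substring: "cfc" with length 3

3


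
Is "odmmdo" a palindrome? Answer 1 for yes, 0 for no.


Input: odmmdo
Reversed: odmmdo
  Compare pos 0 ('o') with pos 5 ('o'): match
  Compare pos 1 ('d') with pos 4 ('d'): match
  Compare pos 2 ('m') with pos 3 ('m'): match
Result: palindrome

1


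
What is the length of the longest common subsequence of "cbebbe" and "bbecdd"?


LCS of "cbebbe" and "bbecdd"
DP table:
           b    b    e    c    d    d
      0    0    0    0    0    0    0
  c   0    0    0    0    1    1    1
  b   0    1    1    1    1    1    1
  e   0    1    1    2    2    2    2
  b   0    1    2    2    2    2    2
  b   0    1    2    2    2    2    2
  e   0    1    2    3    3    3    3
LCS length = dp[6][6] = 3

3


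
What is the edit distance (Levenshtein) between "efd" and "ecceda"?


Computing edit distance: "efd" -> "ecceda"
DP table:
           e    c    c    e    d    a
      0    1    2    3    4    5    6
  e   1    0    1    2    3    4    5
  f   2    1    1    2    3    4    5
  d   3    2    2    2    3    3    4
Edit distance = dp[3][6] = 4

4


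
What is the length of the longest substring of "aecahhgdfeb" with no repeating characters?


Input: "aecahhgdfeb"
Sliding window (track last position of each char):
  Position 0 ('a'): window [0,0] length 1 -- new best
  Position 1 ('e'): window [0,1] length 2 -- new best
  Position 2 ('c'): window [0,2] length 3 -- new best
  Position 3 ('a'): repeat (last at 0), move window start to 1
  Position 3 ('a'): window [1,3] length 3
  Position 4 ('h'): window [1,4] length 4 -- new best
  Position 5 ('h'): repeat (last at 4), move window start to 5
  Position 5 ('h'): window [5,5] length 1
  Position 6 ('g'): window [5,6] length 2
  Position 7 ('d'): window [5,7] length 3
  Position 8 ('f'): window [5,8] length 4
  Position 9 ('e'): window [5,9] length 5 -- new best
  Position 10 ('b'): window [5,10] length 6 -- new best
Longest substring with no repeats: "hgdfeb" with length 6

6


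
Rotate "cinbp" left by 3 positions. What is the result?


Input: "cinbp", rotate left by 3
First 3 characters: "cin"
Remaining characters: "bp"
Concatenate remaining + first: "bp" + "cin" = "bpcin"

bpcin


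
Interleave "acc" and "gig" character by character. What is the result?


Interleaving "acc" and "gig":
  Position 0: 'a' from first, 'g' from second => "ag"
  Position 1: 'c' from first, 'i' from second => "ci"
  Position 2: 'c' from first, 'g' from second => "cg"
Result: agcicg

agcicg


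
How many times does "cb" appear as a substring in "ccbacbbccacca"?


Searching for "cb" in "ccbacbbccacca"
Scanning each position:
  Position 0: "cc" => no
  Position 1: "cb" => MATCH
  Position 2: "ba" => no
  Position 3: "ac" => no
  Position 4: "cb" => MATCH
  Position 5: "bb" => no
  Position 6: "bc" => no
  Position 7: "cc" => no
  Position 8: "ca" => no
  Position 9: "ac" => no
  Position 10: "cc" => no
  Position 11: "ca" => no
Total occurrences: 2

2


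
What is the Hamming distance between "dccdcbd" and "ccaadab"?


Comparing "dccdcbd" and "ccaadab" position by position:
  Position 0: 'd' vs 'c' => differ
  Position 1: 'c' vs 'c' => same
  Position 2: 'c' vs 'a' => differ
  Position 3: 'd' vs 'a' => differ
  Position 4: 'c' vs 'd' => differ
  Position 5: 'b' vs 'a' => differ
  Position 6: 'd' vs 'b' => differ
Total differences (Hamming distance): 6

6


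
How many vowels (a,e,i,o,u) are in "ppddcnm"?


Input: ppddcnm
Checking each character:
  'p' at position 0: consonant
  'p' at position 1: consonant
  'd' at position 2: consonant
  'd' at position 3: consonant
  'c' at position 4: consonant
  'n' at position 5: consonant
  'm' at position 6: consonant
Total vowels: 0

0


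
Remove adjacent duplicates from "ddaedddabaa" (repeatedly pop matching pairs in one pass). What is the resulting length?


Input: ddaedddabaa
Stack-based adjacent duplicate removal:
  Read 'd': push. Stack: d
  Read 'd': matches stack top 'd' => pop. Stack: (empty)
  Read 'a': push. Stack: a
  Read 'e': push. Stack: ae
  Read 'd': push. Stack: aed
  Read 'd': matches stack top 'd' => pop. Stack: ae
  Read 'd': push. Stack: aed
  Read 'a': push. Stack: aeda
  Read 'b': push. Stack: aedab
  Read 'a': push. Stack: aedaba
  Read 'a': matches stack top 'a' => pop. Stack: aedab
Final stack: "aedab" (length 5)

5


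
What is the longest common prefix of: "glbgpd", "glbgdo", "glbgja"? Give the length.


Words: glbgpd, glbgdo, glbgja
  Position 0: all 'g' => match
  Position 1: all 'l' => match
  Position 2: all 'b' => match
  Position 3: all 'g' => match
  Position 4: ('p', 'd', 'j') => mismatch, stop
LCP = "glbg" (length 4)

4


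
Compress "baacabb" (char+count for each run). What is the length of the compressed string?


Input: baacabb
Runs:
  'b' x 1 => "b1"
  'a' x 2 => "a2"
  'c' x 1 => "c1"
  'a' x 1 => "a1"
  'b' x 2 => "b2"
Compressed: "b1a2c1a1b2"
Compressed length: 10

10


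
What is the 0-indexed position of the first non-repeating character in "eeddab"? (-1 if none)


Input: eeddab
Character frequencies:
  'a': 1
  'b': 1
  'd': 2
  'e': 2
Scanning left to right for freq == 1:
  Position 0 ('e'): freq=2, skip
  Position 1 ('e'): freq=2, skip
  Position 2 ('d'): freq=2, skip
  Position 3 ('d'): freq=2, skip
  Position 4 ('a'): unique! => answer = 4

4


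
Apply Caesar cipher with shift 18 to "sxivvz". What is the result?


Caesar cipher: shift "sxivvz" by 18
  's' (pos 18) + 18 = pos 10 = 'k'
  'x' (pos 23) + 18 = pos 15 = 'p'
  'i' (pos 8) + 18 = pos 0 = 'a'
  'v' (pos 21) + 18 = pos 13 = 'n'
  'v' (pos 21) + 18 = pos 13 = 'n'
  'z' (pos 25) + 18 = pos 17 = 'r'
Result: kpannr

kpannr


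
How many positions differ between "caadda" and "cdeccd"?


Comparing "caadda" and "cdeccd" position by position:
  Position 0: 'c' vs 'c' => same
  Position 1: 'a' vs 'd' => DIFFER
  Position 2: 'a' vs 'e' => DIFFER
  Position 3: 'd' vs 'c' => DIFFER
  Position 4: 'd' vs 'c' => DIFFER
  Position 5: 'a' vs 'd' => DIFFER
Positions that differ: 5

5


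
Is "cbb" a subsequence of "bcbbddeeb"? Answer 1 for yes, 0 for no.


Check if "cbb" is a subsequence of "bcbbddeeb"
Greedy scan:
  Position 0 ('b'): no match needed
  Position 1 ('c'): matches sub[0] = 'c'
  Position 2 ('b'): matches sub[1] = 'b'
  Position 3 ('b'): matches sub[2] = 'b'
  Position 4 ('d'): no match needed
  Position 5 ('d'): no match needed
  Position 6 ('e'): no match needed
  Position 7 ('e'): no match needed
  Position 8 ('b'): no match needed
All 3 characters matched => is a subsequence

1
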